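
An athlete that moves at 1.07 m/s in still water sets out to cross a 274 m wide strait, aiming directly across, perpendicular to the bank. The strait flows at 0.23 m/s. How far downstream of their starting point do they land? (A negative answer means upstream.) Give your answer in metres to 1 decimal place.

Perpendicular speed = 1.070 m/s; crossing time = 274 / 1.070 = 256.075 s.
Net downstream speed = 0.230 m/s.
Drift = 0.230 × 256.075 = 58.897 m (downstream).

58.9 m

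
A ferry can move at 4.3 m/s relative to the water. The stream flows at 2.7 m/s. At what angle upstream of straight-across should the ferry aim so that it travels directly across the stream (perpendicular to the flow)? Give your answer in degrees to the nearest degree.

39°

To cancel the current, the upstream component of the ferry's velocity must equal the flow: 4.3 sin θ = 2.7.
sin θ = 2.7 / 4.3 = 0.6279.
θ = arcsin(0.6279) = 38.896°.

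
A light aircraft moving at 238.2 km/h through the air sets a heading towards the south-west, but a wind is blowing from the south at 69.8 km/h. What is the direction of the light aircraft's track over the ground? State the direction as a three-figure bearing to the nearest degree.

Taking east as x and north as y: velocity relative to the air = (-168.433, -168.433) km/h; the air relative to ground = (0.000, 69.800) km/h.
Velocity relative to ground = (-168.433, -168.433) + (0.000, 69.800) = (-168.433, -98.633) km/h.
Bearing = atan2(-168.43, -98.63) = 239.65° clockwise from north.

240°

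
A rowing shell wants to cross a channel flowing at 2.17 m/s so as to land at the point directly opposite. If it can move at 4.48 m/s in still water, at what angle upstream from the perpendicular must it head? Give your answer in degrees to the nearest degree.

29°

To cancel the current, the upstream component of the rowing shell's velocity must equal the flow: 4.48 sin θ = 2.17.
sin θ = 2.17 / 4.48 = 0.4844.
θ = arcsin(0.4844) = 28.972°.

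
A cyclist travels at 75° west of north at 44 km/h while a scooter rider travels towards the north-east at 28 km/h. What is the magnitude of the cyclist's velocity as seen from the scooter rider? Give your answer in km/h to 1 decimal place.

62.9 km/h

Taking east as x and north as y: cyclist velocity = (-42.501, 11.388) km/h; scooter rider velocity = (19.799, 19.799) km/h.
Velocity of cyclist relative to scooter rider = (-42.501, 11.388) − (19.799, 19.799) = (-62.300, -8.411) km/h.
Magnitude = |(-62.300, -8.411)| = 62.865 km/h.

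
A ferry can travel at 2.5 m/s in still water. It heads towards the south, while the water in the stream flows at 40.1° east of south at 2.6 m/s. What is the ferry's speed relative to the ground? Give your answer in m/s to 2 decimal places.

4.79 m/s

Taking east as x and north as y: velocity relative to the water = (0.000, -2.500) m/s; the water relative to ground = (1.675, -1.989) m/s.
Velocity relative to ground = (0.000, -2.500) + (1.675, -1.989) = (1.675, -4.489) m/s.
Speed = |(1.675, -4.489)| = 4.791 m/s.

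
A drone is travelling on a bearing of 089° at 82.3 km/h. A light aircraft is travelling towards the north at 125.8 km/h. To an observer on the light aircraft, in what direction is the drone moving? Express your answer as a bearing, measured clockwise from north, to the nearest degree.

147°

Taking east as x and north as y: drone velocity = (82.287, 1.436) km/h; light aircraft velocity = (0.000, 125.800) km/h.
Velocity of drone relative to light aircraft = (82.287, 1.436) − (0.000, 125.800) = (82.287, -124.364) km/h.
Bearing = atan2(82.29, -124.36) = 146.51° clockwise from north.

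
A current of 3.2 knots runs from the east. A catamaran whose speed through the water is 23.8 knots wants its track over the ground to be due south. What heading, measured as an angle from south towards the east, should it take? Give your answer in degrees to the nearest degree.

8°

The current pushes perpendicular to the desired track; the heading must have a component into the current equal to 3.2 knots: 23.8 sin θ = 3.2.
sin θ = 0.1345, so θ = 7.727°.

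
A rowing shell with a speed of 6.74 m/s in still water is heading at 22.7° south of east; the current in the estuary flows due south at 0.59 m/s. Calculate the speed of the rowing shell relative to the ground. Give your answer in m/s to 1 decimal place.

Taking east as x and north as y: velocity relative to the water = (6.218, -2.601) m/s; the water relative to ground = (0.000, -0.590) m/s.
Velocity relative to ground = (6.218, -2.601) + (0.000, -0.590) = (6.218, -3.191) m/s.
Speed = |(6.218, -3.191)| = 6.989 m/s.

7.0 m/s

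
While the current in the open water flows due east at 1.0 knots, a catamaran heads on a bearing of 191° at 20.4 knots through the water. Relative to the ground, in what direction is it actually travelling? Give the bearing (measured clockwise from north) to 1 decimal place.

188.2°

Taking east as x and north as y: velocity relative to the water = (-3.893, -20.025) knots; the water relative to ground = (1.000, 0.000) knots.
Velocity relative to ground = (-3.893, -20.025) + (1.000, 0.000) = (-2.893, -20.025) knots.
Bearing = atan2(-2.89, -20.03) = 188.22° clockwise from north.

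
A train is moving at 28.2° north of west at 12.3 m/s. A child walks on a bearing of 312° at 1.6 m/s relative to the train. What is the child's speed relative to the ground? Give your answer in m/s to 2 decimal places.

Taking east as x and north as y: train velocity = (-10.840, 5.812) m/s; child velocity relative to train = (-1.189, 1.071) m/s.
Velocity relative to ground = (-10.840, 5.812) + (-1.189, 1.071) = (-12.029, 6.883) m/s.
Speed = |(-12.029, 6.883)| = 13.859 m/s.

13.86 m/s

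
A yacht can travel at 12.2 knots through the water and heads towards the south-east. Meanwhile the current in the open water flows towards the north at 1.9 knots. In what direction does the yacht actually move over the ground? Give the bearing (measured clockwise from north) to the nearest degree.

Taking east as x and north as y: velocity relative to the water = (8.627, -8.627) knots; the water relative to ground = (0.000, 1.900) knots.
Velocity relative to ground = (8.627, -8.627) + (0.000, 1.900) = (8.627, -6.727) knots.
Bearing = atan2(8.63, -6.73) = 127.95° clockwise from north.

128°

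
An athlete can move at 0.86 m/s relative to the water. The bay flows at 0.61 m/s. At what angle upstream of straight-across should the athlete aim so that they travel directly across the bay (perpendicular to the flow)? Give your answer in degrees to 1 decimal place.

To cancel the current, the upstream component of the athlete's velocity must equal the flow: 0.86 sin θ = 0.61.
sin θ = 0.61 / 0.86 = 0.7093.
θ = arcsin(0.7093) = 45.178°.

45.2°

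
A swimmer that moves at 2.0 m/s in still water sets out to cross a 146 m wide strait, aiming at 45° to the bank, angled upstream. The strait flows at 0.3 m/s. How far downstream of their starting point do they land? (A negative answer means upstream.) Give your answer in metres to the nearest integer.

Perpendicular speed = 1.414 m/s; crossing time = 146 / 1.414 = 103.238 s.
Net downstream speed = -1.114 m/s.
Drift = -1.114 × 103.238 = -115.029 m (upstream).

-115 m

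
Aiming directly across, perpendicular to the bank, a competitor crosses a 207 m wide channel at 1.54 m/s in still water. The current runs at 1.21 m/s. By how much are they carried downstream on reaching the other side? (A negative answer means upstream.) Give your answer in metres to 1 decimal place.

Perpendicular speed = 1.540 m/s; crossing time = 207 / 1.540 = 134.416 s.
Net downstream speed = 1.210 m/s.
Drift = 1.210 × 134.416 = 162.643 m (downstream).

162.6 m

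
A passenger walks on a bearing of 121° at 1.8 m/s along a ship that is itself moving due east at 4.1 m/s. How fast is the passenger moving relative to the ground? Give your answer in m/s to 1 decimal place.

5.7 m/s

Taking east as x and north as y: ship velocity = (4.100, 0.000) m/s; passenger velocity relative to ship = (1.543, -0.927) m/s.
Velocity relative to ground = (4.100, 0.000) + (1.543, -0.927) = (5.643, -0.927) m/s.
Speed = |(5.643, -0.927)| = 5.719 m/s.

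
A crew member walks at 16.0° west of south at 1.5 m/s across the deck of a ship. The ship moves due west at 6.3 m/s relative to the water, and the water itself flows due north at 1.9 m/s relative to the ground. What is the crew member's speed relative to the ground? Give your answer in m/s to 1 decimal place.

6.7 m/s

In east/north components (m/s): crew member relative to ship = (-0.413, -1.442); ship relative to water = (-6.300, 0.000); water relative to ground = (0.000, 1.900).
Sum = (-6.713, 0.458) m/s.
Speed = |(-6.713, 0.458)| = 6.729 m/s.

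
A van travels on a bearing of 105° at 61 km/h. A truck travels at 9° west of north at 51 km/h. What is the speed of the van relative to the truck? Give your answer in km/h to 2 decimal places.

94.09 km/h

Taking east as x and north as y: van velocity = (58.921, -15.788) km/h; truck velocity = (-7.978, 50.372) km/h.
Velocity of van relative to truck = (58.921, -15.788) − (-7.978, 50.372) = (66.900, -66.160) km/h.
Magnitude = |(66.900, -66.160)| = 94.089 km/h.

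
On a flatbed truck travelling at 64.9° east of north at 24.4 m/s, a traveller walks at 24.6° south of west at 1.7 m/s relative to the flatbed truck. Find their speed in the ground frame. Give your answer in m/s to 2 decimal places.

Taking east as x and north as y: flatbed truck velocity = (22.096, 10.350) m/s; traveller velocity relative to flatbed truck = (-1.546, -0.708) m/s.
Velocity relative to ground = (22.096, 10.350) + (-1.546, -0.708) = (20.550, 9.643) m/s.
Speed = |(20.550, 9.643)| = 22.700 m/s.

22.70 m/s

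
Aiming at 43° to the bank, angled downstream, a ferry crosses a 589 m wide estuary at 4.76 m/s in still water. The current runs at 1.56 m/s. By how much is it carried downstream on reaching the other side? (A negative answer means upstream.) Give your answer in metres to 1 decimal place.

914.7 m

Perpendicular speed = 3.246 m/s; crossing time = 589 / 3.246 = 181.437 s.
Net downstream speed = 5.041 m/s.
Drift = 5.041 × 181.437 = 914.666 m (downstream).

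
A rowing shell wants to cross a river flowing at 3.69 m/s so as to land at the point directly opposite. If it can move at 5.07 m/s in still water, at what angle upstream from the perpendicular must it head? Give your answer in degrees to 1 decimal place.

To cancel the current, the upstream component of the rowing shell's velocity must equal the flow: 5.07 sin θ = 3.69.
sin θ = 3.69 / 5.07 = 0.7278.
θ = arcsin(0.7278) = 46.703°.

46.7°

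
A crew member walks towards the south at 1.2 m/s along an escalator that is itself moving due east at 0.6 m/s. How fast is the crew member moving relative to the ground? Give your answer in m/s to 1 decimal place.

1.3 m/s

Taking east as x and north as y: escalator velocity = (0.600, 0.000) m/s; crew member velocity relative to escalator = (0.000, -1.200) m/s.
Velocity relative to ground = (0.600, 0.000) + (0.000, -1.200) = (0.600, -1.200) m/s.
Speed = |(0.600, -1.200)| = 1.342 m/s.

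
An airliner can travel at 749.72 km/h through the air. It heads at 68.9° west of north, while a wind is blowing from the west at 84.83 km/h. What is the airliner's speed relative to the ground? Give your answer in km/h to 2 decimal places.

Taking east as x and north as y: velocity relative to the air = (-699.454, 269.897) km/h; the air relative to ground = (84.830, 0.000) km/h.
Velocity relative to ground = (-699.454, 269.897) + (84.830, 0.000) = (-614.624, 269.897) km/h.
Speed = |(-614.624, 269.897)| = 671.273 km/h.

671.27 km/h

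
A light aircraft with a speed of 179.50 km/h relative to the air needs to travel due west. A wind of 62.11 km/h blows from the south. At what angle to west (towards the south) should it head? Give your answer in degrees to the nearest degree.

The wind pushes perpendicular to the desired track; the heading must have a component into the wind equal to 62.11 km/h: 179.50 sin θ = 62.11.
sin θ = 0.3460, so θ = 20.244°.

20°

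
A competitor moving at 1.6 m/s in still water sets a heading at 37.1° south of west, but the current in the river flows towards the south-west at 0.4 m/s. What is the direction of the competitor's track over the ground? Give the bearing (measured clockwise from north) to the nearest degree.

Taking east as x and north as y: velocity relative to the water = (-1.276, -0.965) m/s; the water relative to ground = (-0.283, -0.283) m/s.
Velocity relative to ground = (-1.276, -0.965) + (-0.283, -0.283) = (-1.559, -1.248) m/s.
Bearing = atan2(-1.56, -1.25) = 231.32° clockwise from north.

231°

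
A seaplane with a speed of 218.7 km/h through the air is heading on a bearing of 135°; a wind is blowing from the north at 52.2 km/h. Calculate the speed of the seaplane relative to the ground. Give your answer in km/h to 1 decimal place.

Taking east as x and north as y: velocity relative to the air = (154.644, -154.644) km/h; the air relative to ground = (0.000, -52.200) km/h.
Velocity relative to ground = (154.644, -154.644) + (0.000, -52.200) = (154.644, -206.844) km/h.
Speed = |(154.644, -206.844)| = 258.262 km/h.

258.3 km/h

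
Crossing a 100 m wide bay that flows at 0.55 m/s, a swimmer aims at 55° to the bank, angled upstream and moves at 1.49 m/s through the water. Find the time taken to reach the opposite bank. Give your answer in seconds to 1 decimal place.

81.9 s

The component of the swimmer's velocity perpendicular to the bank is 1.49 × sin 55° = 1.221 m/s.
The current is parallel to the bank, so it does not affect the crossing time.
Time = 100 / 1.221 = 81.931 s.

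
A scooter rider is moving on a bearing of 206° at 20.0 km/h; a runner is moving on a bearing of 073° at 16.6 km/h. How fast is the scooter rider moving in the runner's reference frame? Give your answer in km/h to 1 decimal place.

Taking east as x and north as y: scooter rider velocity = (-8.767, -17.976) km/h; runner velocity = (15.875, 4.853) km/h.
Velocity of scooter rider relative to runner = (-8.767, -17.976) − (15.875, 4.853) = (-24.642, -22.829) km/h.
Magnitude = |(-24.642, -22.829)| = 33.592 km/h.

33.6 km/h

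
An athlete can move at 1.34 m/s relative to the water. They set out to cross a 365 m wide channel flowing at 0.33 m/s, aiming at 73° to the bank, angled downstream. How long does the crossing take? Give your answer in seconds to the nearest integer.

The component of the athlete's velocity perpendicular to the bank is 1.34 × sin 73° = 1.281 m/s.
Only the cross-stream component determines the crossing time; the current contributes nothing perpendicular to the bank.
Time = 365 / 1.281 = 284.834 s.

285 s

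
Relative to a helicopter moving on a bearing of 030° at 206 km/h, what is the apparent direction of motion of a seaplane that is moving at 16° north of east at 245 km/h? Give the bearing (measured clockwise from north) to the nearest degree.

130°

Taking east as x and north as y: seaplane velocity = (235.509, 67.531) km/h; helicopter velocity = (103.000, 178.401) km/h.
Velocity of seaplane relative to helicopter = (235.509, 67.531) − (103.000, 178.401) = (132.509, -110.870) km/h.
Bearing = atan2(132.51, -110.87) = 129.92° clockwise from north.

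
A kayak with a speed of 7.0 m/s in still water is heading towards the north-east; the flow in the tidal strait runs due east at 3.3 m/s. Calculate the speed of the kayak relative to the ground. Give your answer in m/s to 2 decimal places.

Taking east as x and north as y: velocity relative to the water = (4.950, 4.950) m/s; the water relative to ground = (3.300, 0.000) m/s.
Velocity relative to ground = (4.950, 4.950) + (3.300, 0.000) = (8.250, 4.950) m/s.
Speed = |(8.250, 4.950)| = 9.621 m/s.

9.62 m/s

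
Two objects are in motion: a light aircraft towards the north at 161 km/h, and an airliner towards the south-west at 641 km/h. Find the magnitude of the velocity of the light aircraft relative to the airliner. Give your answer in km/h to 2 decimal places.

763.38 km/h

Taking east as x and north as y: light aircraft velocity = (0.000, 161.000) km/h; airliner velocity = (-453.255, -453.255) km/h.
Velocity of light aircraft relative to airliner = (0.000, 161.000) − (-453.255, -453.255) = (453.255, 614.255) km/h.
Magnitude = |(453.255, 614.255)| = 763.381 km/h.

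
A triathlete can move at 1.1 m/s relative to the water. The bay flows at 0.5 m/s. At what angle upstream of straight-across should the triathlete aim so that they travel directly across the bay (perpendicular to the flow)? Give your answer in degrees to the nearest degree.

To cancel the current, the upstream component of the triathlete's velocity must equal the flow: 1.1 sin θ = 0.5.
sin θ = 0.5 / 1.1 = 0.4545.
θ = arcsin(0.4545) = 27.036°.

27°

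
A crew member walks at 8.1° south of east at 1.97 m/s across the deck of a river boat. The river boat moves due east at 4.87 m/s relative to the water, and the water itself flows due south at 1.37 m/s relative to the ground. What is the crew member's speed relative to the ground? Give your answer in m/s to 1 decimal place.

In east/north components (m/s): crew member relative to river boat = (1.950, -0.278); river boat relative to water = (4.870, 0.000); water relative to ground = (0.000, -1.370).
Sum = (6.820, -1.648) m/s.
Speed = |(6.820, -1.648)| = 7.017 m/s.

7.0 m/s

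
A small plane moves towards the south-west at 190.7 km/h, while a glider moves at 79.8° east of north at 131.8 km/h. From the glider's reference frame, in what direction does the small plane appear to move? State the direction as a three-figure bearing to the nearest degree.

Taking east as x and north as y: small plane velocity = (-134.845, -134.845) km/h; glider velocity = (129.717, 23.340) km/h.
Velocity of small plane relative to glider = (-134.845, -134.845) − (129.717, 23.340) = (-264.562, -158.185) km/h.
Bearing = atan2(-264.56, -158.19) = 239.12° clockwise from north.

239°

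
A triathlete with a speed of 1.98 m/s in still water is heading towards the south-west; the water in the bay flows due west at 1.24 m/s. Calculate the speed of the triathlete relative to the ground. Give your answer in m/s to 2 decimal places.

2.99 m/s

Taking east as x and north as y: velocity relative to the water = (-1.400, -1.400) m/s; the water relative to ground = (-1.240, 0.000) m/s.
Velocity relative to ground = (-1.400, -1.400) + (-1.240, 0.000) = (-2.640, -1.400) m/s.
Speed = |(-2.640, -1.400)| = 2.988 m/s.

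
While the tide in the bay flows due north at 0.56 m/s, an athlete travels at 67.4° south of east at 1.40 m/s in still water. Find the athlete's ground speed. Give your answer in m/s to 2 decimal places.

0.91 m/s

Taking east as x and north as y: velocity relative to the water = (0.538, -1.292) m/s; the water relative to ground = (0.000, 0.560) m/s.
Velocity relative to ground = (0.538, -1.292) + (0.000, 0.560) = (0.538, -0.732) m/s.
Speed = |(0.538, -0.732)| = 0.909 m/s.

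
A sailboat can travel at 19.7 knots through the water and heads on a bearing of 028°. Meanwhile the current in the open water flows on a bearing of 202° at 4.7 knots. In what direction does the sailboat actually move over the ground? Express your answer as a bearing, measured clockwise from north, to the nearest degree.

030°

Taking east as x and north as y: velocity relative to the water = (9.249, 17.394) knots; the water relative to ground = (-1.761, -4.358) knots.
Velocity relative to ground = (9.249, 17.394) + (-1.761, -4.358) = (7.488, 13.036) knots.
Bearing = atan2(7.49, 13.04) = 29.87° clockwise from north.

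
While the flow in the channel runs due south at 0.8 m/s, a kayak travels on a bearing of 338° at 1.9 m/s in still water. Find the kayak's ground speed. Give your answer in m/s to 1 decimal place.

1.2 m/s

Taking east as x and north as y: velocity relative to the water = (-0.712, 1.762) m/s; the water relative to ground = (0.000, -0.800) m/s.
Velocity relative to ground = (-0.712, 1.762) + (0.000, -0.800) = (-0.712, 0.962) m/s.
Speed = |(-0.712, 0.962)| = 1.196 m/s.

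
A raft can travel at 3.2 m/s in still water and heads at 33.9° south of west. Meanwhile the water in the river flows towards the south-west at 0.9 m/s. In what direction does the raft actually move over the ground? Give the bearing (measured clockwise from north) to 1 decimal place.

Taking east as x and north as y: velocity relative to the water = (-2.656, -1.785) m/s; the water relative to ground = (-0.636, -0.636) m/s.
Velocity relative to ground = (-2.656, -1.785) + (-0.636, -0.636) = (-3.292, -2.421) m/s.
Bearing = atan2(-3.29, -2.42) = 233.67° clockwise from north.

233.7°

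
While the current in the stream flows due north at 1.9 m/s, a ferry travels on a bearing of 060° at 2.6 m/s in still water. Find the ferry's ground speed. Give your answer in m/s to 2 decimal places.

3.91 m/s

Taking east as x and north as y: velocity relative to the water = (2.252, 1.300) m/s; the water relative to ground = (0.000, 1.900) m/s.
Velocity relative to ground = (2.252, 1.300) + (0.000, 1.900) = (2.252, 3.200) m/s.
Speed = |(2.252, 3.200)| = 3.913 m/s.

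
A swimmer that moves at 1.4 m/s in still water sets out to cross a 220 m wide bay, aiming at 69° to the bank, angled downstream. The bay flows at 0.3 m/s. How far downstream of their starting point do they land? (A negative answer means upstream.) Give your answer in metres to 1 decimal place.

134.9 m

Perpendicular speed = 1.307 m/s; crossing time = 220 / 1.307 = 168.323 s.
Net downstream speed = 0.802 m/s.
Drift = 0.802 × 168.323 = 134.947 m (downstream).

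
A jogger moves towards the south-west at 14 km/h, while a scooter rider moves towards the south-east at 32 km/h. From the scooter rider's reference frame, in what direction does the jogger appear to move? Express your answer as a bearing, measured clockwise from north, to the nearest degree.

291°

Taking east as x and north as y: jogger velocity = (-9.899, -9.899) km/h; scooter rider velocity = (22.627, -22.627) km/h.
Velocity of jogger relative to scooter rider = (-9.899, -9.899) − (22.627, -22.627) = (-32.527, 12.728) km/h.
Bearing = atan2(-32.53, 12.73) = 291.37° clockwise from north.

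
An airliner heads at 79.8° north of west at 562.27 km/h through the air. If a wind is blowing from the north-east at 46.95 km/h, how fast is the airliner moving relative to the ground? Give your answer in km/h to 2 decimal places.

536.86 km/h

Taking east as x and north as y: velocity relative to the air = (-99.569, 553.384) km/h; the air relative to ground = (-33.199, -33.199) km/h.
Velocity relative to ground = (-99.569, 553.384) + (-33.199, -33.199) = (-132.768, 520.185) km/h.
Speed = |(-132.768, 520.185)| = 536.861 km/h.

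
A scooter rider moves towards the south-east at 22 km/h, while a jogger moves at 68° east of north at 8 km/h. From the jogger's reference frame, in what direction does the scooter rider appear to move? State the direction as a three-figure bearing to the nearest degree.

Taking east as x and north as y: scooter rider velocity = (15.556, -15.556) km/h; jogger velocity = (7.417, 2.997) km/h.
Velocity of scooter rider relative to jogger = (15.556, -15.556) − (7.417, 2.997) = (8.139, -18.553) km/h.
Bearing = atan2(8.14, -18.55) = 156.31° clockwise from north.

156°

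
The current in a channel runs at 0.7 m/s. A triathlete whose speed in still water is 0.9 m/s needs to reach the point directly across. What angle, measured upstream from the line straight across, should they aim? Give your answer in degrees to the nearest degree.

To cancel the current, the upstream component of the triathlete's velocity must equal the flow: 0.9 sin θ = 0.7.
sin θ = 0.7 / 0.9 = 0.7778.
θ = arcsin(0.7778) = 51.058°.

51°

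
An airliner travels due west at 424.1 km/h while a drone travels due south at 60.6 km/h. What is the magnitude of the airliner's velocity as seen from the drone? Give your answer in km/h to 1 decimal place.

Taking east as x and north as y: airliner velocity = (-424.100, 0.000) km/h; drone velocity = (0.000, -60.600) km/h.
Velocity of airliner relative to drone = (-424.100, 0.000) − (0.000, -60.600) = (-424.100, 60.600) km/h.
Magnitude = |(-424.100, 60.600)| = 428.408 km/h.

428.4 km/h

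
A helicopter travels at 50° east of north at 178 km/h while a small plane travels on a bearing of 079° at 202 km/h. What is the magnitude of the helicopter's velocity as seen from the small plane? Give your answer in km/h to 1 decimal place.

Taking east as x and north as y: helicopter velocity = (136.356, 114.416) km/h; small plane velocity = (198.289, 38.543) km/h.
Velocity of helicopter relative to small plane = (136.356, 114.416) − (198.289, 38.543) = (-61.933, 75.873) km/h.
Magnitude = |(-61.933, 75.873)| = 97.941 km/h.

97.9 km/h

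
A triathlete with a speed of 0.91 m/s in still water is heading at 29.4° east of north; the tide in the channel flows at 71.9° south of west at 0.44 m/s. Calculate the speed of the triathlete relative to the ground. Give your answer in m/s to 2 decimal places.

Taking east as x and north as y: velocity relative to the water = (0.447, 0.793) m/s; the water relative to ground = (-0.137, -0.418) m/s.
Velocity relative to ground = (0.447, 0.793) + (-0.137, -0.418) = (0.310, 0.375) m/s.
Speed = |(0.310, 0.375)| = 0.486 m/s.

0.49 m/s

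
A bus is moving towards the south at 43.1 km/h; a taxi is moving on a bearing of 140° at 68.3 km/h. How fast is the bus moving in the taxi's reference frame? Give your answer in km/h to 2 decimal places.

44.86 km/h

Taking east as x and north as y: bus velocity = (0.000, -43.100) km/h; taxi velocity = (43.902, -52.321) km/h.
Velocity of bus relative to taxi = (0.000, -43.100) − (43.902, -52.321) = (-43.902, 9.221) km/h.
Magnitude = |(-43.902, 9.221)| = 44.860 km/h.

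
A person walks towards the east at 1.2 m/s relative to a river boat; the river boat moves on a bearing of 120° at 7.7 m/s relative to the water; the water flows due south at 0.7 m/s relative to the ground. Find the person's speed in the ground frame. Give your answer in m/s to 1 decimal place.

In east/north components (m/s): person relative to river boat = (1.200, 0.000); river boat relative to water = (6.668, -3.850); water relative to ground = (0.000, -0.700).
Sum = (7.868, -4.550) m/s.
Speed = |(7.868, -4.550)| = 9.089 m/s.

9.1 m/s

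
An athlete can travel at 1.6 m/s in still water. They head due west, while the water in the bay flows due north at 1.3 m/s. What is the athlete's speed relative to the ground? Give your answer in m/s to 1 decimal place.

Taking east as x and north as y: velocity relative to the water = (-1.600, 0.000) m/s; the water relative to ground = (0.000, 1.300) m/s.
Velocity relative to ground = (-1.600, 0.000) + (0.000, 1.300) = (-1.600, 1.300) m/s.
Speed = |(-1.600, 1.300)| = 2.062 m/s.

2.1 m/s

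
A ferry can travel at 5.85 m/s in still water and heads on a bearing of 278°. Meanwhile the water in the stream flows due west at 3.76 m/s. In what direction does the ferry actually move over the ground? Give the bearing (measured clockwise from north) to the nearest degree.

Taking east as x and north as y: velocity relative to the water = (-5.793, 0.814) m/s; the water relative to ground = (-3.760, 0.000) m/s.
Velocity relative to ground = (-5.793, 0.814) + (-3.760, 0.000) = (-9.553, 0.814) m/s.
Bearing = atan2(-9.55, 0.81) = 274.87° clockwise from north.

275°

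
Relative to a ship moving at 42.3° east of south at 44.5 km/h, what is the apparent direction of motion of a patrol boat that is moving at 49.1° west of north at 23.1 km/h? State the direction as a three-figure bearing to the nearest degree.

315°

Taking east as x and north as y: patrol boat velocity = (-17.460, 15.125) km/h; ship velocity = (29.949, -32.914) km/h.
Velocity of patrol boat relative to ship = (-17.460, 15.125) − (29.949, -32.914) = (-47.409, 48.038) km/h.
Bearing = atan2(-47.41, 48.04) = 315.38° clockwise from north.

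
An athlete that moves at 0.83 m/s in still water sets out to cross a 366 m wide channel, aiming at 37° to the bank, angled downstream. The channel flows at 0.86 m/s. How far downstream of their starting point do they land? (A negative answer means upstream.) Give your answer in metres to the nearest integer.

1116 m

Perpendicular speed = 0.500 m/s; crossing time = 366 / 0.500 = 732.723 s.
Net downstream speed = 1.523 m/s.
Drift = 1.523 × 732.723 = 1115.840 m (downstream).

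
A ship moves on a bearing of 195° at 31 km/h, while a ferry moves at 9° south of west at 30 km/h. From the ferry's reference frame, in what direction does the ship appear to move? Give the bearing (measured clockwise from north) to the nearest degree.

139°

Taking east as x and north as y: ship velocity = (-8.023, -29.944) km/h; ferry velocity = (-29.631, -4.693) km/h.
Velocity of ship relative to ferry = (-8.023, -29.944) − (-29.631, -4.693) = (21.607, -25.251) km/h.
Bearing = atan2(21.61, -25.25) = 139.45° clockwise from north.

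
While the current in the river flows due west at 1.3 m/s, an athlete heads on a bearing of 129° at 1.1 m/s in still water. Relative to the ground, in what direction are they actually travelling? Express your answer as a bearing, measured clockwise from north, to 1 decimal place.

Taking east as x and north as y: velocity relative to the water = (0.855, -0.692) m/s; the water relative to ground = (-1.300, 0.000) m/s.
Velocity relative to ground = (0.855, -0.692) + (-1.300, 0.000) = (-0.445, -0.692) m/s.
Bearing = atan2(-0.45, -0.69) = 212.74° clockwise from north.

212.7°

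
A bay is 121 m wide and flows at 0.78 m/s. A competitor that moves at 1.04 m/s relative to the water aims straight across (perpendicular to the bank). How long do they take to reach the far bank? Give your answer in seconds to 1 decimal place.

The component of the competitor's velocity perpendicular to the bank is 1.04 m/s.
Only the cross-stream component determines the crossing time; the current contributes nothing perpendicular to the bank.
Time = 121 / 1.040 = 116.346 s.

116.3 s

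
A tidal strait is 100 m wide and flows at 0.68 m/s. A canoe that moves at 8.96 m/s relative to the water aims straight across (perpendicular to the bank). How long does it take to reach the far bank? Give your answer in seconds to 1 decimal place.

The component of the canoe's velocity perpendicular to the bank is 8.96 m/s.
The current is parallel to the bank, so it does not affect the crossing time.
Time = 100 / 8.960 = 11.161 s.

11.2 s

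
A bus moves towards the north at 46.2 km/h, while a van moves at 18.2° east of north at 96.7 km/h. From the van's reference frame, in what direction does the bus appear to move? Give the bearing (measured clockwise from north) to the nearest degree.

Taking east as x and north as y: bus velocity = (0.000, 46.200) km/h; van velocity = (30.203, 91.862) km/h.
Velocity of bus relative to van = (0.000, 46.200) − (30.203, 91.862) = (-30.203, -45.662) km/h.
Bearing = atan2(-30.20, -45.66) = 213.48° clockwise from north.

213°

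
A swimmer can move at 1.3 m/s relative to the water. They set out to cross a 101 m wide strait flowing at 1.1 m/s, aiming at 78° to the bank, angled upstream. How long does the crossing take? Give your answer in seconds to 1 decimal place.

The component of the swimmer's velocity perpendicular to the bank is 1.3 × sin 78° = 1.272 m/s.
The current is parallel to the bank, so it does not affect the crossing time.
Time = 101 / 1.272 = 79.428 s.

79.4 s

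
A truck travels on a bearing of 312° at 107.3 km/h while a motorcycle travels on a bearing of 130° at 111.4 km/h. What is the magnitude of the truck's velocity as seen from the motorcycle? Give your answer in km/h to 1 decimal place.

Taking east as x and north as y: truck velocity = (-79.739, 71.798) km/h; motorcycle velocity = (85.337, -71.607) km/h.
Velocity of truck relative to motorcycle = (-79.739, 71.798) − (85.337, -71.607) = (-165.077, 143.404) km/h.
Magnitude = |(-165.077, 143.404)| = 218.667 km/h.

218.7 km/h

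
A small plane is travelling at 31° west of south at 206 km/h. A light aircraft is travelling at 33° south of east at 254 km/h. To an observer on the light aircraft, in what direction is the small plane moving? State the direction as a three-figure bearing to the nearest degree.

263°

Taking east as x and north as y: small plane velocity = (-106.098, -176.576) km/h; light aircraft velocity = (213.022, -138.338) km/h.
Velocity of small plane relative to light aircraft = (-106.098, -176.576) − (213.022, -138.338) = (-319.120, -38.238) km/h.
Bearing = atan2(-319.12, -38.24) = 263.17° clockwise from north.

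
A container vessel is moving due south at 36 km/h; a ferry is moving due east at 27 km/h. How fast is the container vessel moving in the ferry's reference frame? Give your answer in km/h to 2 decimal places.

45.00 km/h

Taking east as x and north as y: container vessel velocity = (0.000, -36.000) km/h; ferry velocity = (27.000, 0.000) km/h.
Velocity of container vessel relative to ferry = (0.000, -36.000) − (27.000, 0.000) = (-27.000, -36.000) km/h.
Magnitude = |(-27.000, -36.000)| = 45.000 km/h.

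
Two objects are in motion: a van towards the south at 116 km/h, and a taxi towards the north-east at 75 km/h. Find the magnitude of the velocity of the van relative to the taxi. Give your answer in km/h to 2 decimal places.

177.16 km/h

Taking east as x and north as y: van velocity = (0.000, -116.000) km/h; taxi velocity = (53.033, 53.033) km/h.
Velocity of van relative to taxi = (0.000, -116.000) − (53.033, 53.033) = (-53.033, -169.033) km/h.
Magnitude = |(-53.033, -169.033)| = 177.157 km/h.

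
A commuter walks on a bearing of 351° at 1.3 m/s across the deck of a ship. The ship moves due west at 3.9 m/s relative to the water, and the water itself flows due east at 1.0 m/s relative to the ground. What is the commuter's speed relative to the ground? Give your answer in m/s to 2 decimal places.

In east/north components (m/s): commuter relative to ship = (-0.203, 1.284); ship relative to water = (-3.900, 0.000); water relative to ground = (1.000, 0.000).
Sum = (-3.103, 1.284) m/s.
Speed = |(-3.103, 1.284)| = 3.358 m/s.

3.36 m/s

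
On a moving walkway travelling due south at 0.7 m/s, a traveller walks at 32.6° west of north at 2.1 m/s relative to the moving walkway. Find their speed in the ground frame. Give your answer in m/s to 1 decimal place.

Taking east as x and north as y: moving walkway velocity = (0.000, -0.700) m/s; traveller velocity relative to moving walkway = (-1.131, 1.769) m/s.
Velocity relative to ground = (0.000, -0.700) + (-1.131, 1.769) = (-1.131, 1.069) m/s.
Speed = |(-1.131, 1.069)| = 1.557 m/s.

1.6 m/s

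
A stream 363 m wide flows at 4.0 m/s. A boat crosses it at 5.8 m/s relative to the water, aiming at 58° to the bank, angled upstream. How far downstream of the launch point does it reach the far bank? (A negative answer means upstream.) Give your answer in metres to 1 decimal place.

68.4 m

Perpendicular speed = 4.919 m/s; crossing time = 363 / 4.919 = 73.800 s.
Net downstream speed = 0.926 m/s.
Drift = 0.926 × 73.800 = 68.374 m (downstream).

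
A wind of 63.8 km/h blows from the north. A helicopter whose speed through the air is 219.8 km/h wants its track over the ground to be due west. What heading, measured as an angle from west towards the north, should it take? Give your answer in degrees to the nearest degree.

The wind pushes perpendicular to the desired track; the heading must have a component into the wind equal to 63.8 km/h: 219.8 sin θ = 63.8.
sin θ = 0.2903, so θ = 16.874°.

17°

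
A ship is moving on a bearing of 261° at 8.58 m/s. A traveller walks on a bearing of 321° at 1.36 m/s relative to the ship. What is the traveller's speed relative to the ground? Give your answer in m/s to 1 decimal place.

Taking east as x and north as y: ship velocity = (-8.474, -1.342) m/s; traveller velocity relative to ship = (-0.856, 1.057) m/s.
Velocity relative to ground = (-8.474, -1.342) + (-0.856, 1.057) = (-9.330, -0.285) m/s.
Speed = |(-9.330, -0.285)| = 9.335 m/s.

9.3 m/s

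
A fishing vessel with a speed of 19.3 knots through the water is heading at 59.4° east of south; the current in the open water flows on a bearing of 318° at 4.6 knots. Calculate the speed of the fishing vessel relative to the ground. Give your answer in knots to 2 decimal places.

14.97 knots

Taking east as x and north as y: velocity relative to the water = (16.612, -9.824) knots; the water relative to ground = (-3.078, 3.418) knots.
Velocity relative to ground = (16.612, -9.824) + (-3.078, 3.418) = (13.534, -6.406) knots.
Speed = |(13.534, -6.406)| = 14.974 knots.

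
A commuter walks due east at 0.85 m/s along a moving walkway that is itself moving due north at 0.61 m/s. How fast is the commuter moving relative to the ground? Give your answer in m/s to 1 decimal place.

1.0 m/s

Taking east as x and north as y: moving walkway velocity = (0.000, 0.610) m/s; commuter velocity relative to moving walkway = (0.850, 0.000) m/s.
Velocity relative to ground = (0.000, 0.610) + (0.850, 0.000) = (0.850, 0.610) m/s.
Speed = |(0.850, 0.610)| = 1.046 m/s.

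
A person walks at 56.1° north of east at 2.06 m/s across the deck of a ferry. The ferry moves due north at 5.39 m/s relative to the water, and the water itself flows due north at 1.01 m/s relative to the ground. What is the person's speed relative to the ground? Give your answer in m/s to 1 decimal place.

In east/north components (m/s): person relative to ferry = (1.149, 1.710); ferry relative to water = (0.000, 5.390); water relative to ground = (0.000, 1.010).
Sum = (1.149, 8.110) m/s.
Speed = |(1.149, 8.110)| = 8.191 m/s.

8.2 m/s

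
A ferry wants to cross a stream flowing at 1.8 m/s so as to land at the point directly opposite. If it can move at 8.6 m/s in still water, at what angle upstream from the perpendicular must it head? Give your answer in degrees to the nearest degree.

To cancel the current, the upstream component of the ferry's velocity must equal the flow: 8.6 sin θ = 1.8.
sin θ = 1.8 / 8.6 = 0.2093.
θ = arcsin(0.2093) = 12.081°.

12°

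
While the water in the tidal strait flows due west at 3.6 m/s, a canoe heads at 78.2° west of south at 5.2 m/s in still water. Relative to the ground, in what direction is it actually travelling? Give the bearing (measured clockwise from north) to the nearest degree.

Taking east as x and north as y: velocity relative to the water = (-5.090, -1.063) m/s; the water relative to ground = (-3.600, 0.000) m/s.
Velocity relative to ground = (-5.090, -1.063) + (-3.600, 0.000) = (-8.690, -1.063) m/s.
Bearing = atan2(-8.69, -1.06) = 263.02° clockwise from north.

263°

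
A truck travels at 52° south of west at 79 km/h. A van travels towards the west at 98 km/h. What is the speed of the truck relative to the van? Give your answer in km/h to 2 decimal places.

Taking east as x and north as y: truck velocity = (-48.637, -62.253) km/h; van velocity = (-98.000, 0.000) km/h.
Velocity of truck relative to van = (-48.637, -62.253) − (-98.000, 0.000) = (49.363, -62.253) km/h.
Magnitude = |(49.363, -62.253)| = 79.449 km/h.

79.45 km/h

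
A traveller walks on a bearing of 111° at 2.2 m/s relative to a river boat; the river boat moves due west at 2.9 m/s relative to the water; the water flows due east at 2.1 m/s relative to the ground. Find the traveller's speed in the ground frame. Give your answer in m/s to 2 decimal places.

In east/north components (m/s): traveller relative to river boat = (2.054, -0.788); river boat relative to water = (-2.900, 0.000); water relative to ground = (2.100, 0.000).
Sum = (1.254, -0.788) m/s.
Speed = |(1.254, -0.788)| = 1.481 m/s.

1.48 m/s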